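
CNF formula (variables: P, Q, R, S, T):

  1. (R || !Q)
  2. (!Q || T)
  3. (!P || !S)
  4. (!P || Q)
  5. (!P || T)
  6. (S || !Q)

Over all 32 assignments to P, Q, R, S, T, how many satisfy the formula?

9

Split on Q, then P.
  Q=1, P=1: a clause becomes empty — 0.
  Q=1, P=0: remaining (R,S,T) ∈ {(1,1,1)} — 1.
  Q=0, P=1: a clause becomes empty — 0.
  Q=0, P=0: R, S, T free → 2^3 = 8.
Total: 0 + 1 + 0 + 8 = 9.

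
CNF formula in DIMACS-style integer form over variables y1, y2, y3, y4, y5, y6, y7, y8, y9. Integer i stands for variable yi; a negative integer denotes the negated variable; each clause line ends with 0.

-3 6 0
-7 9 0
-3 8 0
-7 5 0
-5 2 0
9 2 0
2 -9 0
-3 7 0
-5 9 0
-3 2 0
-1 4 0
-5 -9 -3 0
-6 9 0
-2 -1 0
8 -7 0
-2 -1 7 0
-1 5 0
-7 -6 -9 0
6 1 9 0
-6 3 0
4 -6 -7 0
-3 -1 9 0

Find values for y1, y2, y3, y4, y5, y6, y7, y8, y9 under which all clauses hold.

Set y1 = False and propagate.
Try y2 = True.
For the remaining variables, y3 = False, y4 = False, y5 = False, y6 = False, y7 = False, y8 = False, y9 = True works.
Every clause has at least one true literal under this assignment.

y1 = False  y2 = True  y3 = False  y4 = False  y5 = False  y6 = False  y7 = False  y8 = False  y9 = True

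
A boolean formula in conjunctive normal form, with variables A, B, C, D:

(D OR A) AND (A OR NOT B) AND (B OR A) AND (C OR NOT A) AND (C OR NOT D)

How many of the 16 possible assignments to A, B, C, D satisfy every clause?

4

The models are:
  A=1 B=0 C=1 D=0
  A=1 B=0 C=1 D=1
  A=1 B=1 C=1 D=0
  A=1 B=1 C=1 D=1
Count: 4.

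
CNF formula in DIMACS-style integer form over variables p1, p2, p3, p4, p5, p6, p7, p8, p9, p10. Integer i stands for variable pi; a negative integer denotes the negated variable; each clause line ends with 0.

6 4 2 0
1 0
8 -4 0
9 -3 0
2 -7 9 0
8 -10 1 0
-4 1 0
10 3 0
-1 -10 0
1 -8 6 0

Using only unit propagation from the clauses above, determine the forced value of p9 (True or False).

True

Unit clause (p1) sets p1 = True.
From (~p10 \/ ~p1) and p1 = True: p10 = False.
In (p3 \/ p10), p10 is now false; p3 must hold, so p3 = True.
In (p9 \/ ~p3), ~p3 is now false; p9 must hold, so p9 = True.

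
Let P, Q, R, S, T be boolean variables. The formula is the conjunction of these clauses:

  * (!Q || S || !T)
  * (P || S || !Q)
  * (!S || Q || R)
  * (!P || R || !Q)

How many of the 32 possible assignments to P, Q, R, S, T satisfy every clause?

19

Split on Q, then S.
  Q=T, S=T: T free; 3 ways for (P,R) × 2^1 = 6.
  Q=T, S=F: remaining (P,R,T) ∈ {(T,T,F)} — 1.
  Q=F, S=T: remaining (P,R,T) ∈ {(F,T,F); (F,T,T); (T,T,F); (T,T,T)} — 4.
  Q=F, S=F: P, R, T free → 2^3 = 8.
Total: 6 + 1 + 4 + 8 = 19.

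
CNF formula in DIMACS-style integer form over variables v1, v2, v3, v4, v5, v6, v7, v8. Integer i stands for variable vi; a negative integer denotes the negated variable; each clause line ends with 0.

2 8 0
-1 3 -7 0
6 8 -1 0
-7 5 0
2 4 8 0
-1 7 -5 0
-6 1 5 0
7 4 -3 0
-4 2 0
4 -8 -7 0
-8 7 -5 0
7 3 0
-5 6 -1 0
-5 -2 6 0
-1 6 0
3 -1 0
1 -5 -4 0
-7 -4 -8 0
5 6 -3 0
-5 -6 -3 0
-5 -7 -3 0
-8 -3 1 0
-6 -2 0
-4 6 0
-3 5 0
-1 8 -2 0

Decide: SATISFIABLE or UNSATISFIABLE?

UNSATISFIABLE

v5 = True:
  v1 = True:
    propagation gives v7=True, v3=True; an empty clause results — contradiction.
  v1 = False:
    v3 = True:
      propagation gives v7=True; contradiction.
    v3 = False:
      propagation gives v7=True, v8=False, v2=True; contradiction.
v5 = False:
  propagation gives v7=False, v3=True; an empty clause results — contradiction.
Every branch closes, so no satisfying assignment exists.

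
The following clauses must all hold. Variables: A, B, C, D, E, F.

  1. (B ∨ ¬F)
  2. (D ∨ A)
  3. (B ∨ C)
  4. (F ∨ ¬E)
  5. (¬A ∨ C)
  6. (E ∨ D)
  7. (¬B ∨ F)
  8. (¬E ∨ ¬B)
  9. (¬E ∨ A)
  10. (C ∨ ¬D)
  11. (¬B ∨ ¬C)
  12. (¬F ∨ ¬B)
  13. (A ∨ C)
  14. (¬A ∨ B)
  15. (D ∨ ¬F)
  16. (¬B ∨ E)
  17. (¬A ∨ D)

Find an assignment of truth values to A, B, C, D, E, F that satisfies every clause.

A=False, B=False, C=True, D=True, E=False, F=False

Try A = False.
  then D is forced to True.
  then E is forced to False.
  then C is forced to True.
  then B is forced to False.
  then F is forced to False.
Every clause has at least one true literal under this assignment.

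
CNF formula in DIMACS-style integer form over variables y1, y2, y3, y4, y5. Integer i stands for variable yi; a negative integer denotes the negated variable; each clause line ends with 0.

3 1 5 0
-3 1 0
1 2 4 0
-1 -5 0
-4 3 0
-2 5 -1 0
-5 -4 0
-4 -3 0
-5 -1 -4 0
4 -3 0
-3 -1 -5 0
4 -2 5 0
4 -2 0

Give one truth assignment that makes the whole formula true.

y1 = True, y2 = False, y3 = False, y4 = False, y5 = False

Branch on y1: take y1 = True.
  then y5 is forced to False.
  then y2 is forced to False.
Branch on y3: take y3 = False.
  then y4 is forced to False.
Every clause has at least one true literal under this assignment.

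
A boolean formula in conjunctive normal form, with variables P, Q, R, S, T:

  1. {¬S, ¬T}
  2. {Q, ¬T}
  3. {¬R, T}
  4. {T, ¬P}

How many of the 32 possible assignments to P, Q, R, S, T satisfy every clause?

Split on T, then P.
  T=T, P=T: remaining (Q,R,S) ∈ {(T,F,F); (T,T,F)} — 2.
  T=T, P=F: remaining (Q,R,S) ∈ {(T,F,F); (T,T,F)} — 2.
  T=F, P=T: a clause becomes empty — 0.
  T=F, P=F: remaining (Q,R,S) ∈ {(F,F,F); (F,F,T); (T,F,F); (T,F,T)} — 4.
Total: 2 + 2 + 0 + 4 = 8.

8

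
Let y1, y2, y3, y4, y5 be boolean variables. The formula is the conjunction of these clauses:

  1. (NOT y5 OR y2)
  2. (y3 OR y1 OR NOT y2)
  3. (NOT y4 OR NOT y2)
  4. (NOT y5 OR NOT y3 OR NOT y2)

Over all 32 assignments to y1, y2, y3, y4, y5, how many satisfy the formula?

Split on y2, then y3.
  y2=T, y3=T: remaining (y1,y4,y5) ∈ {(F,F,F); (T,F,F)} — 2.
  y2=T, y3=F: remaining (y1,y4,y5) ∈ {(T,F,F); (T,F,T)} — 2.
  y2=F, y3=T: remaining (y1,y4,y5) ∈ {(F,F,F); (F,T,F); (T,F,F); (T,T,F)} — 4.
  y2=F, y3=F: remaining (y1,y4,y5) ∈ {(F,F,F); (F,T,F); (T,F,F); (T,T,F)} — 4.
Total: 2 + 2 + 4 + 4 = 12.

12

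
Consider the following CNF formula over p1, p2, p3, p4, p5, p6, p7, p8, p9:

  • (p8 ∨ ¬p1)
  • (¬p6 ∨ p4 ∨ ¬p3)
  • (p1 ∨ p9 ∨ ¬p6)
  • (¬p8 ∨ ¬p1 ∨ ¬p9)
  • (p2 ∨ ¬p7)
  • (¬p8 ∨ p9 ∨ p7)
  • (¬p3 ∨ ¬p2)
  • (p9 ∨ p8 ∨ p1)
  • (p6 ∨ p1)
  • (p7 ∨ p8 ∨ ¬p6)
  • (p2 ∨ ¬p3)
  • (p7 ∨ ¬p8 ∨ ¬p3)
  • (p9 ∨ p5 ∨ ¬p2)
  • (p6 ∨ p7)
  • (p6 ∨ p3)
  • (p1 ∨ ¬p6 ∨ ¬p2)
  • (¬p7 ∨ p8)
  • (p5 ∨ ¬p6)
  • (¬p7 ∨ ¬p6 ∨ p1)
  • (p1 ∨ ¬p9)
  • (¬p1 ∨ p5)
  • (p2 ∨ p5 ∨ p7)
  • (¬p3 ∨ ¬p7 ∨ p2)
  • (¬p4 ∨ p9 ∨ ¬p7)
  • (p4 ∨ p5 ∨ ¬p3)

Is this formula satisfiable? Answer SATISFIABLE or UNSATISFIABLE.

Pure literal: p5 appears only positively; assign p5 = True.
Branch on p1: take p1 = True.
  then p8 is forced to True.
  then p9 is forced to False.
  then p7 is forced to True.
  then p2 is forced to True.
  then p3 is forced to False.
  then p6 is forced to True.
  then p4 is forced to False.
Every clause has at least one true literal under this assignment.
So p1 = 1, p2 = 1, p3 = 0, p4 = 0, p5 = 1, p6 = 1, p7 = 1, p8 = 1, p9 = 0 is a satisfying assignment.

SATISFIABLE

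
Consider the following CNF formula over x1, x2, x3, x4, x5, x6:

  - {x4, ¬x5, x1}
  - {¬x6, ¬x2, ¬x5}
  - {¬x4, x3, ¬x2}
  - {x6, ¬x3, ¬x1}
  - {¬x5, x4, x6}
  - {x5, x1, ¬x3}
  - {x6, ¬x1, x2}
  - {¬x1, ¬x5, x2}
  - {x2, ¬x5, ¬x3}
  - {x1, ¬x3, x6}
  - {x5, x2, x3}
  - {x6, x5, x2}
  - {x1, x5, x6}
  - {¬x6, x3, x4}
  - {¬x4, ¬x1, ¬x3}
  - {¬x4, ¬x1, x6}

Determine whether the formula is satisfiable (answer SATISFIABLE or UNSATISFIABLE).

SATISFIABLE

Set x1 = False and propagate.
Try x2 = False.
The remaining clauses are satisfied by x3 = False, x4 = True, x5 = True, x6 = True.
So x1 = False  x2 = False  x3 = False  x4 = True  x5 = True  x6 = True is a satisfying assignment.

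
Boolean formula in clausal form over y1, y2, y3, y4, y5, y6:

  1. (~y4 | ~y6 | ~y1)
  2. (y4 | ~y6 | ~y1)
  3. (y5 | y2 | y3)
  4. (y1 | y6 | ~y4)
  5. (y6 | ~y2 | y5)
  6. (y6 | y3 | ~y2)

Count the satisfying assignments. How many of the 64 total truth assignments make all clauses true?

Case analysis on y6 and y1:
  y6=T, y1=T: a clause becomes empty — 0.
  y6=T, y1=F: y4 free; 7 ways for (y2,y3,y5) × 2^1 = 14.
  y6=F, y1=T: y4 free; 4 ways for (y2,y3,y5) × 2^1 = 8.
  y6=F, y1=F: remaining (y2,y3,y4,y5) ∈ {(F,F,F,T); (F,T,F,F); (F,T,F,T); (T,T,F,T)} — 4.
Total: 0 + 14 + 8 + 4 = 26.

26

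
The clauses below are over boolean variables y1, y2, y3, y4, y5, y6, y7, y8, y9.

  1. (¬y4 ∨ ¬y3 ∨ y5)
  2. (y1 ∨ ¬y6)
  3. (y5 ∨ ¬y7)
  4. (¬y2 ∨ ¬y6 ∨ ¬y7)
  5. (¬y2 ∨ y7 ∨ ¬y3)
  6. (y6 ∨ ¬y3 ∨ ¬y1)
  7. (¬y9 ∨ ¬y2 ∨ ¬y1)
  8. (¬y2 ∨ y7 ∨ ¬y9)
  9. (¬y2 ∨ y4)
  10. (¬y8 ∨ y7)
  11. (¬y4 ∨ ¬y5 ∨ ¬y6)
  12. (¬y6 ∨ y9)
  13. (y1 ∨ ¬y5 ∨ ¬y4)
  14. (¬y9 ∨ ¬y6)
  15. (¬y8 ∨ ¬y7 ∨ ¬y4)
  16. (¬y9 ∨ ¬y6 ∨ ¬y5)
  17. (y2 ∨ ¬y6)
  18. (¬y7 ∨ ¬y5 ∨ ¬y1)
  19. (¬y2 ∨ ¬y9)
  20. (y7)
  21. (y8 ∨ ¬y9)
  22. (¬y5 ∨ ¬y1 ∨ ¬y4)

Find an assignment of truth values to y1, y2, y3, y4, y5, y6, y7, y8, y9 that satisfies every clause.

Unit propagation: (y7) forces y7 = True.
(y5) is a unit clause, so y5 = True.
(¬y1) is a unit clause, so y1 = False.
The clause (¬y6) is unit: y6 must be False.
The clause (¬y4) is unit: y4 must be False.
Unit propagation: (¬y2) forces y2 = False.
Pure literal: y9 appears only negated; assign y9 = False.
y3, y8 are now unconstrained; take y3 = True, y8 = False.
Every clause has at least one true literal under this assignment.
Check each clause:
  1. (¬y4 ∨ ¬y3 ∨ y5) — ¬y4 is true.
  2. (y1 ∨ ¬y6) — ¬y6 is true.
  3. (y5 ∨ ¬y7) — y5 is true.
  4. (¬y7 ∨ ¬y2 ∨ ¬y6) — ¬y6 is true.
  5. (¬y3 ∨ y7 ∨ ¬y2) — ¬y2 is true.
  6. (¬y1 ∨ y6 ∨ ¬y3) — ¬y1 is true.
  7. (¬y2 ∨ ¬y9 ∨ ¬y1) — ¬y9 is true.
  8. (y7 ∨ ¬y2 ∨ ¬y9) — ¬y9 is true.
  9. (y4 ∨ ¬y2) — ¬y2 is true.
  10. (¬y8 ∨ y7) — ¬y8 is true.
  11. (¬y4 ∨ ¬y5 ∨ ¬y6) — ¬y6 is true.
  12. (¬y6 ∨ y9) — ¬y6 is true.
  13. (y1 ∨ ¬y4 ∨ ¬y5) — ¬y4 is true.
  14. (¬y6 ∨ ¬y9) — ¬y6 is true.
  15. (¬y7 ∨ ¬y4 ∨ ¬y8) — ¬y8 is true.
  16. (¬y5 ∨ ¬y9 ∨ ¬y6) — ¬y6 is true.
  17. (¬y6 ∨ y2) — ¬y6 is true.
  18. (¬y5 ∨ ¬y1 ∨ ¬y7) — ¬y1 is true.
  19. (¬y9 ∨ ¬y2) — ¬y2 is true.
  20. (y7) — y7 is true.
  21. (¬y9 ∨ y8) — ¬y9 is true.
  22. (¬y4 ∨ ¬y1 ∨ ¬y5) — ¬y4 is true.

y1=False, y2=False, y3=True, y4=False, y5=True, y6=False, y7=True, y8=False, y9=False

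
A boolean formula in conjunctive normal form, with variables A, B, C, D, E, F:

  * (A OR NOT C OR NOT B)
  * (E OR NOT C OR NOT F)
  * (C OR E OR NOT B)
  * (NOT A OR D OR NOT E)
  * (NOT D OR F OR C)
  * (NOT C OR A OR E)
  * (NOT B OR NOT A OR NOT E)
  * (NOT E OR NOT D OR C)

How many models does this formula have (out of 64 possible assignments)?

20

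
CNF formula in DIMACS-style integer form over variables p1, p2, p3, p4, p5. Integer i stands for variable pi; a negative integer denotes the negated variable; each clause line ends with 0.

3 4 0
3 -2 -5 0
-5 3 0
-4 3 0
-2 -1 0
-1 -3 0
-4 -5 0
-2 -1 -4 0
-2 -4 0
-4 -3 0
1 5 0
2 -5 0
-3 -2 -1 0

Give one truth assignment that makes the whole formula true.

p1=0, p2=1, p3=1, p4=0, p5=1

Branch on p1: take p1 = False.
  then p5 is forced to True.
  then p3 is forced to True.
  then p4 is forced to False.
  then p2 is forced to True.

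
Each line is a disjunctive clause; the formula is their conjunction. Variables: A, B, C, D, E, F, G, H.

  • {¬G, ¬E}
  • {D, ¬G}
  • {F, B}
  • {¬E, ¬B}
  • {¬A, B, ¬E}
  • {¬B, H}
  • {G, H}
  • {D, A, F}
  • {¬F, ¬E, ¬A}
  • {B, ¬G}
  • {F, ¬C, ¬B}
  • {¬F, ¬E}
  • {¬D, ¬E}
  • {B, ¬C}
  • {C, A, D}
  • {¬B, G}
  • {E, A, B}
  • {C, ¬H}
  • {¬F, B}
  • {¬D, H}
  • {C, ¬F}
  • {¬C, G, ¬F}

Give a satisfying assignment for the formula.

A = 0, B = 1, C = 1, D = 1, E = 0, F = 1, G = 1, H = 1

Check each clause:
  1. {¬G, ¬E} — ¬E is true.
  2. {D, ¬G} — D is true.
  3. {B, F} — B is true.
  4. {¬B, ¬E} — ¬E is true.
  5. {¬E, B, ¬A} — B is true.
  6. {¬B, H} — H is true.
  7. {H, G} — H is true.
  8. {D, A, F} — D is true.
  9. {¬A, ¬F, ¬E} — ¬E is true.
  10. {¬G, B} — B is true.
  11. {¬C, ¬B, F} — F is true.
  12. {¬F, ¬E} — ¬E is true.
  13. {¬E, ¬D} — ¬E is true.
  14. {B, ¬C} — B is true.
  15. {D, C, A} — C is true.
  16. {G, ¬B} — G is true.
  17. {E, B, A} — B is true.
  18. {C, ¬H} — C is true.
  19. {¬F, B} — B is true.
  20. {H, ¬D} — H is true.
  21. {C, ¬F} — C is true.
  22. {¬C, ¬F, G} — G is true.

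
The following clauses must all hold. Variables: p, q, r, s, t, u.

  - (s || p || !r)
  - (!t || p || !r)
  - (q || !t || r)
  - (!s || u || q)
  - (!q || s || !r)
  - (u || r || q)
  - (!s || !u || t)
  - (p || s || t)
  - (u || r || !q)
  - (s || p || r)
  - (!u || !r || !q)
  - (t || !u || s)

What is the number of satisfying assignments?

10

Case analysis on r and s:
  r=1, s=1: remaining (p,q,t,u) ∈ {(0,1,0,0); (1,0,1,1); (1,1,0,0); (1,1,1,0)} — 4.
  r=1, s=0: remaining (p,q,t,u) ∈ {(1,0,0,0); (1,0,1,0); (1,0,1,1)} — 3.
  r=0, s=1: remaining (p,q,t,u) ∈ {(0,1,1,1); (1,1,1,1)} — 2.
  r=0, s=0: remaining (p,q,t,u) ∈ {(1,1,1,1)} — 1.
Total: 4 + 3 + 2 + 1 = 10.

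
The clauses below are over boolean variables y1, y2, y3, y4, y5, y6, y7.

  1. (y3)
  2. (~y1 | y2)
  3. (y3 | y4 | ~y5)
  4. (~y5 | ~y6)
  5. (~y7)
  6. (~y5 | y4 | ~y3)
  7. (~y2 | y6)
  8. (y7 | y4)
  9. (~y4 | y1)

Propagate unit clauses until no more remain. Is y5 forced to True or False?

False

(y3) stands alone — y3 = True.
(~y7) is a unit clause: y7 = False.
In (y7 | y4), y7 is now false; y4 must hold, so y4 = True.
In (y1 | ~y4), ~y4 is now false; y1 must hold, so y1 = True.
In (y2 | ~y1), ~y1 is now false; y2 must hold, so y2 = True.
In (~y2 | y6), ~y2 is now false; y6 must hold, so y6 = True.
(~y6 | ~y5): since y6 = True, the clause reduces to (~y5). y5 = False.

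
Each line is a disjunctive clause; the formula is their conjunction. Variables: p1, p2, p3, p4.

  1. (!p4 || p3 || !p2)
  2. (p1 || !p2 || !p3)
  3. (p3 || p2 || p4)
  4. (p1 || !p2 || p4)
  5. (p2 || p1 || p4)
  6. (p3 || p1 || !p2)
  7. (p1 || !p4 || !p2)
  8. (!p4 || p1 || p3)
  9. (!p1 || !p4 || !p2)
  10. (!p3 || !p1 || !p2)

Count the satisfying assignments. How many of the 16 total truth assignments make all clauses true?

5

The models are:
  p1=0 p2=0 p3=1 p4=1
  p1=1 p2=0 p3=0 p4=1
  p1=1 p2=0 p3=1 p4=0
  p1=1 p2=0 p3=1 p4=1
  p1=1 p2=1 p3=0 p4=0
That's 5 in total.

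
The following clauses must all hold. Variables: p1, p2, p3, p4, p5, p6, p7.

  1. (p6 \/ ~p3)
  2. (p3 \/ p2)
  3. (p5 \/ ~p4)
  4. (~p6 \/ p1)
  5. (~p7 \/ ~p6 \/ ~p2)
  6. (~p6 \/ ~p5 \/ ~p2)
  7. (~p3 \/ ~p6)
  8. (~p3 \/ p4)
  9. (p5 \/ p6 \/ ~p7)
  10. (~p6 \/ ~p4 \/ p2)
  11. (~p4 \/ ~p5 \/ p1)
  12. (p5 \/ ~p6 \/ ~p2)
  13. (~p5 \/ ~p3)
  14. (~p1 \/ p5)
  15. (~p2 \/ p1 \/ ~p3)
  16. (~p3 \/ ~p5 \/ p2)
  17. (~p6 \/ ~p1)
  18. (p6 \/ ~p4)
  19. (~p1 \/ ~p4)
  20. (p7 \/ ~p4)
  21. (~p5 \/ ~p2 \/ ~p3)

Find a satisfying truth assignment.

p1=F, p2=T, p3=F, p4=F, p5=F, p6=F, p7=F

Check each clause:
  1. (p6 \/ ~p3) — ~p3 is true.
  2. (p3 \/ p2) — p2 is true.
  3. (p5 \/ ~p4) — ~p4 is true.
  4. (~p6 \/ p1) — ~p6 is true.
  5. (~p7 \/ ~p2 \/ ~p6) — ~p7 is true.
  6. (~p6 \/ ~p5 \/ ~p2) — ~p6 is true.
  7. (~p3 \/ ~p6) — ~p6 is true.
  8. (p4 \/ ~p3) — ~p3 is true.
  9. (p5 \/ p6 \/ ~p7) — ~p7 is true.
  10. (~p6 \/ p2 \/ ~p4) — p2 is true.
  11. (~p5 \/ p1 \/ ~p4) — ~p5 is true.
  12. (p5 \/ ~p6 \/ ~p2) — ~p6 is true.
  13. (~p3 \/ ~p5) — ~p5 is true.
  14. (~p1 \/ p5) — ~p1 is true.
  15. (~p2 \/ p1 \/ ~p3) — ~p3 is true.
  16. (~p5 \/ ~p3 \/ p2) — p2 is true.
  17. (~p6 \/ ~p1) — ~p6 is true.
  18. (~p4 \/ p6) — ~p4 is true.
  19. (~p1 \/ ~p4) — ~p4 is true.
  20. (~p4 \/ p7) — ~p4 is true.
  21. (~p5 \/ ~p2 \/ ~p3) — ~p5 is true.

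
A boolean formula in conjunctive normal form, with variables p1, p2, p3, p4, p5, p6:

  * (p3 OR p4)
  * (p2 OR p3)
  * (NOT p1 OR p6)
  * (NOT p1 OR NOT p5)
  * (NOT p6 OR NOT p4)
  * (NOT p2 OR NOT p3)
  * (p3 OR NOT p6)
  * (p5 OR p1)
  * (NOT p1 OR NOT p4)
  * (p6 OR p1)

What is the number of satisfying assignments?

2

Satisfying assignments:
  p1=0 p2=0 p3=1 p4=0 p5=1 p6=1
  p1=1 p2=0 p3=1 p4=0 p5=0 p6=1
That's 2 in total.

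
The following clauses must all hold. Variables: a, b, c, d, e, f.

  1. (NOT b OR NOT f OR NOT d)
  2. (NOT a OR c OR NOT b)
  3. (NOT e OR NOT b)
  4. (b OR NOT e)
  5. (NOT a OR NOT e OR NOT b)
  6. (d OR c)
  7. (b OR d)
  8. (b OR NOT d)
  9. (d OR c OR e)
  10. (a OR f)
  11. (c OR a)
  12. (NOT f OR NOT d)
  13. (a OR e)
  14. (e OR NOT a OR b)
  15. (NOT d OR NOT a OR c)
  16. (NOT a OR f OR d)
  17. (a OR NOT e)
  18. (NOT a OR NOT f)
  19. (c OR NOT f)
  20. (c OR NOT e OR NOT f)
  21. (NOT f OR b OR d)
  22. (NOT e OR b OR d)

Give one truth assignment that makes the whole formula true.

a = 1, b = 1, c = 1, d = 1, e = 0, f = 0

c occurs only positively in the remaining clauses — set c = True.
Branch on a: take a = True.
  then f is forced to False.
  then d is forced to True.
  then b is forced to True.
  then e is forced to False.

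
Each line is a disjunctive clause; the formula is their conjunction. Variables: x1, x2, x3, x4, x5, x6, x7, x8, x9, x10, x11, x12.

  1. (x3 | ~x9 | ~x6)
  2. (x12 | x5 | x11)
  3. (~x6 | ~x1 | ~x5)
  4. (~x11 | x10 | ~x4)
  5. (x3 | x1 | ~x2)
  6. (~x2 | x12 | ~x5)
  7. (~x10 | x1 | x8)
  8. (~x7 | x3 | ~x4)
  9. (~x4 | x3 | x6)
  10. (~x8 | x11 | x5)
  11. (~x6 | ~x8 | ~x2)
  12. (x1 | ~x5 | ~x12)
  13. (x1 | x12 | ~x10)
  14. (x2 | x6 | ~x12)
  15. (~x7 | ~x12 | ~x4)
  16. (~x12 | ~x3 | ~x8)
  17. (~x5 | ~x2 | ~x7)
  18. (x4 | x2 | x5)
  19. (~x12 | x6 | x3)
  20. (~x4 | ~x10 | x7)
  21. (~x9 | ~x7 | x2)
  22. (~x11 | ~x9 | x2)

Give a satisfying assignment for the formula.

x1 = T, x2 = F, x3 = T, x4 = T, x5 = T, x6 = F, x7 = T, x8 = T, x9 = F, x10 = F, x11 = F, x12 = F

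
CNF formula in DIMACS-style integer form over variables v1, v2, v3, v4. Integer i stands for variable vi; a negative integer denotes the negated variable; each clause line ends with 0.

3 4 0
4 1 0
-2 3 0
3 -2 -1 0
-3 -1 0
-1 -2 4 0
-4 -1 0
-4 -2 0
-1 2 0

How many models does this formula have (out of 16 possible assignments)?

Satisfying assignments:
  v1=0 v2=0 v3=0 v4=1
  v1=0 v2=0 v3=1 v4=1
That's 2 in total.

2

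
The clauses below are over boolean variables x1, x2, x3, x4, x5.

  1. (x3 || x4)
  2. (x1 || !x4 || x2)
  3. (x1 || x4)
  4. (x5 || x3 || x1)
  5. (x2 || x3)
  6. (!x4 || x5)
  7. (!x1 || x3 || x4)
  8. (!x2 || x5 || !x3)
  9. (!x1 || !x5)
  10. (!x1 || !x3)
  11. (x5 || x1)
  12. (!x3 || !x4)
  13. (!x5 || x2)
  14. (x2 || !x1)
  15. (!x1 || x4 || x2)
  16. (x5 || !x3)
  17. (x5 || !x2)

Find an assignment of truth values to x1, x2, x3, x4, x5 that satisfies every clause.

x1=0, x2=1, x3=0, x4=1, x5=1

Branch on x1: take x1 = False.
  then x4 is forced to True.
  then x2 is forced to True.
  then x5 is forced to True.
  then x3 is forced to False.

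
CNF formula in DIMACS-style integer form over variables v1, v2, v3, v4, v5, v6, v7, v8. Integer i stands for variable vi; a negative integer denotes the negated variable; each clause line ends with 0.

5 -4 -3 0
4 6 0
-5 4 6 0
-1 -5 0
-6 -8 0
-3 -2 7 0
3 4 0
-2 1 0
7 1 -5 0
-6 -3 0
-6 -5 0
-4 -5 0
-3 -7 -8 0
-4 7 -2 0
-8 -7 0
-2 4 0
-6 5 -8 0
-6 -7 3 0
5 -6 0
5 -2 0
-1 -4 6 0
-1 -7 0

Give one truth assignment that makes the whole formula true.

v1=False, v2=False, v3=False, v4=True, v5=False, v6=False, v7=True, v8=False

Check each clause:
  1. {¬v3, v5, ¬v4} — ¬v3 is true.
  2. {v4, v6} — v4 is true.
  3. {v4, v6, ¬v5} — ¬v5 is true.
  4. {¬v1, ¬v5} — ¬v5 is true.
  5. {¬v6, ¬v8} — ¬v8 is true.
  6. {¬v3, v7, ¬v2} — ¬v3 is true.
  7. {v3, v4} — v4 is true.
  8. {¬v2, v1} — ¬v2 is true.
  9. {v1, v7, ¬v5} — ¬v5 is true.
  10. {¬v3, ¬v6} — ¬v6 is true.
  11. {¬v6, ¬v5} — ¬v6 is true.
  12. {¬v4, ¬v5} — ¬v5 is true.
  13. {¬v8, ¬v7, ¬v3} — ¬v8 is true.
  14. {¬v4, ¬v2, v7} — ¬v2 is true.
  15. {¬v7, ¬v8} — ¬v8 is true.
  16. {v4, ¬v2} — v4 is true.
  17. {¬v8, v5, ¬v6} — ¬v8 is true.
  18. {¬v7, ¬v6, v3} — ¬v6 is true.
  19. {¬v6, v5} — ¬v6 is true.
  20. {v5, ¬v2} — ¬v2 is true.
  21. {¬v1, v6, ¬v4} — ¬v1 is true.
  22. {¬v1, ¬v7} — ¬v1 is true.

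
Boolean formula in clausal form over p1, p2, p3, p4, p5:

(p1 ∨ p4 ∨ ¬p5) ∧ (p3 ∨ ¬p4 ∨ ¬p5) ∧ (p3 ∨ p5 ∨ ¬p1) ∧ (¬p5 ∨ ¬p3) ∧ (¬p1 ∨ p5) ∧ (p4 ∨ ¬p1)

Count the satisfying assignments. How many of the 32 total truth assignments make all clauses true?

8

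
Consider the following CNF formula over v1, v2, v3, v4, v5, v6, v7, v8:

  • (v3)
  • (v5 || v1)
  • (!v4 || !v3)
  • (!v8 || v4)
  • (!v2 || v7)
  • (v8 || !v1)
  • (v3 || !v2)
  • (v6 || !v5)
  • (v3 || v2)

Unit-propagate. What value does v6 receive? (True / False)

Unit clause (v3) sets v3 = True.
(!v4 || !v3): since v3 = True, the clause reduces to (!v4). v4 = False.
(v4 || !v8) with v4 = False leaves only !v8, so v8 = False.
In (!v1 || v8), v8 is now false; !v1 must hold, so v1 = False.
In (v1 || v5), v1 is now false; v5 must hold, so v5 = True.
In (v6 || !v5), !v5 is now false; v6 must hold, so v6 = True.

True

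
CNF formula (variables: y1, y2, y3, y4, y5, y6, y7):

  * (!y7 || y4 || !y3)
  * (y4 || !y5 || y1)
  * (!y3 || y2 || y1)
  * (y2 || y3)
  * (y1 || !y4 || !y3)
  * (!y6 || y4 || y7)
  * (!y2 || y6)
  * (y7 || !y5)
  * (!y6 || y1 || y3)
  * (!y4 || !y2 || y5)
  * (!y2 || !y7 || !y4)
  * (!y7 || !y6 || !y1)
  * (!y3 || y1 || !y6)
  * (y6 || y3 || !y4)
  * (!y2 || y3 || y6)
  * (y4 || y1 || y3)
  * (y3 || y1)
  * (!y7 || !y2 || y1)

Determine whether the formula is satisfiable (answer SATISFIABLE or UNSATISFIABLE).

Set y1 = True and propagate.
Branch on y2: take y2 = False.
  then y3 is forced to True.
Set y4 = True and propagate.
For the remaining variables, y5 = True, y6 = False, y7 = True works.
So y1 = True  y2 = False  y3 = True  y4 = True  y5 = True  y6 = False  y7 = True is a satisfying assignment.

SATISFIABLE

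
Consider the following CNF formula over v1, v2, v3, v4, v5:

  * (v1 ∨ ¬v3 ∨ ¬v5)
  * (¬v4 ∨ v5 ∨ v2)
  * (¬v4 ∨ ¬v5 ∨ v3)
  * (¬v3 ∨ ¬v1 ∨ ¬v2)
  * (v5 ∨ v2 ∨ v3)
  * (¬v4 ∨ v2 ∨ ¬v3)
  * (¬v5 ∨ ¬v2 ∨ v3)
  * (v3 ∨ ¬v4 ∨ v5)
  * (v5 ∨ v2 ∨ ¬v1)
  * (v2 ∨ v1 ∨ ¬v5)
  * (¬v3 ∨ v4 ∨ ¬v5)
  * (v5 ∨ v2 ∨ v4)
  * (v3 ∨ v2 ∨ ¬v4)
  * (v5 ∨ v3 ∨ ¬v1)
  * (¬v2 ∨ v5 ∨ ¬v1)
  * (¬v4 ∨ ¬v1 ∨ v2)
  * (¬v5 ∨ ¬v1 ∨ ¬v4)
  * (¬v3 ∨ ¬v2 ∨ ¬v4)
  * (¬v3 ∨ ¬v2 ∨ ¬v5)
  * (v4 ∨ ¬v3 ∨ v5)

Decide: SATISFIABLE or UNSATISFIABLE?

SATISFIABLE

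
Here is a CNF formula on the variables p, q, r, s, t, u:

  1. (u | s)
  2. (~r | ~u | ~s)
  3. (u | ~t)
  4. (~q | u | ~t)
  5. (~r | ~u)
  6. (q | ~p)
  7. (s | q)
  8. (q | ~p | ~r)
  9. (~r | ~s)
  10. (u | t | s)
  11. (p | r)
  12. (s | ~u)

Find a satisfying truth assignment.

p = T, q = T, r = F, s = T, t = T, u = T

Set p = True and propagate.
  then q is forced to True.
Set r = False and propagate.
Try s = True.
For the remaining variables, t = True, u = True works.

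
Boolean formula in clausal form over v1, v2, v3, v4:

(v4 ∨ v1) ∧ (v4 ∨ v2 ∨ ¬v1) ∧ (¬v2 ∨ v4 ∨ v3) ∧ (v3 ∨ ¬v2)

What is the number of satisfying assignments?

7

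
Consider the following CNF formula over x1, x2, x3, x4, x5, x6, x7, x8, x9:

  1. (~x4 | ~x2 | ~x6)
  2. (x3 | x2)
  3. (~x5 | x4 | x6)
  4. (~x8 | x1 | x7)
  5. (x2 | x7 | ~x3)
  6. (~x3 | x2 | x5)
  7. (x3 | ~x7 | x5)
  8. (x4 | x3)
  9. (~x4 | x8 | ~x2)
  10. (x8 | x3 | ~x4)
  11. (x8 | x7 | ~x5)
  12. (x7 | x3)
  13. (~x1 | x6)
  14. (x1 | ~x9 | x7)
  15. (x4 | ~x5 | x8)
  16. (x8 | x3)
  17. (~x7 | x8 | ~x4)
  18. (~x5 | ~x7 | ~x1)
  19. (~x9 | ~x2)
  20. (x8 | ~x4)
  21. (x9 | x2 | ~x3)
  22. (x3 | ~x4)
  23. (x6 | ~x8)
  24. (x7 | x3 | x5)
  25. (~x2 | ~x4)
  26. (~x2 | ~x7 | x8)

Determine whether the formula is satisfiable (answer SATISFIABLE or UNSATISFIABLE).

Try x1 = False.
For the remaining variables, x2 = False, x3 = True, x4 = False, x5 = True, x6 = True, x7 = True, x8 = True, x9 = True works.
So x1=F, x2=F, x3=T, x4=F, x5=T, x6=T, x7=T, x8=T, x9=T is a satisfying assignment.

SATISFIABLE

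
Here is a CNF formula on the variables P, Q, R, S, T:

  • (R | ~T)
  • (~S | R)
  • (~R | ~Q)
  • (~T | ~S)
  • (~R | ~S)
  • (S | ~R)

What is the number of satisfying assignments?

The models are:
  P=0 Q=0 R=0 S=0 T=0
  P=0 Q=1 R=0 S=0 T=0
  P=1 Q=0 R=0 S=0 T=0
  P=1 Q=1 R=0 S=0 T=0
Count: 4.

4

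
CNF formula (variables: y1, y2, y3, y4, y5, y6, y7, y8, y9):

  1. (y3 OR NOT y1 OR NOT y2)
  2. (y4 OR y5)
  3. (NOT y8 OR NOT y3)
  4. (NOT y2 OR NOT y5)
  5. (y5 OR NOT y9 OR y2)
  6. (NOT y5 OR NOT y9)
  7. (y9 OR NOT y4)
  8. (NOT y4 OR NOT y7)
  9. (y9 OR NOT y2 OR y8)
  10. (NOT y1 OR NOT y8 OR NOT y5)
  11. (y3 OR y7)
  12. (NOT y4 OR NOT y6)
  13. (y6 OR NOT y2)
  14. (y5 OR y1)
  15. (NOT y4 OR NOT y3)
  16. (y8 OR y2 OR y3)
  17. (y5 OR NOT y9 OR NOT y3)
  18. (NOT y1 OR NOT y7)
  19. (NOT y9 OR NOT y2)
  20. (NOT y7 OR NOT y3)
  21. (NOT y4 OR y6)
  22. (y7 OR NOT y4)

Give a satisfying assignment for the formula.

y1=T, y2=F, y3=T, y4=F, y5=T, y6=T, y7=F, y8=F, y9=F

Check each clause:
  1. (y3 OR NOT y2 OR NOT y1) — y3 is true.
  2. (y4 OR y5) — y5 is true.
  3. (NOT y3 OR NOT y8) — NOT y8 is true.
  4. (NOT y5 OR NOT y2) — NOT y2 is true.
  5. (y5 OR NOT y9 OR y2) — y5 is true.
  6. (NOT y9 OR NOT y5) — NOT y9 is true.
  7. (NOT y4 OR y9) — NOT y4 is true.
  8. (NOT y7 OR NOT y4) — NOT y7 is true.
  9. (y9 OR y8 OR NOT y2) — NOT y2 is true.
  10. (NOT y8 OR NOT y1 OR NOT y5) — NOT y8 is true.
  11. (y7 OR y3) — y3 is true.
  12. (NOT y4 OR NOT y6) — NOT y4 is true.
  13. (NOT y2 OR y6) — y6 is true.
  14. (y1 OR y5) — y1 is true.
  15. (NOT y3 OR NOT y4) — NOT y4 is true.
  16. (y3 OR y2 OR y8) — y3 is true.
  17. (NOT y9 OR y5 OR NOT y3) — y5 is true.
  18. (NOT y7 OR NOT y1) — NOT y7 is true.
  19. (NOT y9 OR NOT y2) — NOT y2 is true.
  20. (NOT y7 OR NOT y3) — NOT y7 is true.
  21. (y6 OR NOT y4) — NOT y4 is true.
  22. (y7 OR NOT y4) — NOT y4 is true.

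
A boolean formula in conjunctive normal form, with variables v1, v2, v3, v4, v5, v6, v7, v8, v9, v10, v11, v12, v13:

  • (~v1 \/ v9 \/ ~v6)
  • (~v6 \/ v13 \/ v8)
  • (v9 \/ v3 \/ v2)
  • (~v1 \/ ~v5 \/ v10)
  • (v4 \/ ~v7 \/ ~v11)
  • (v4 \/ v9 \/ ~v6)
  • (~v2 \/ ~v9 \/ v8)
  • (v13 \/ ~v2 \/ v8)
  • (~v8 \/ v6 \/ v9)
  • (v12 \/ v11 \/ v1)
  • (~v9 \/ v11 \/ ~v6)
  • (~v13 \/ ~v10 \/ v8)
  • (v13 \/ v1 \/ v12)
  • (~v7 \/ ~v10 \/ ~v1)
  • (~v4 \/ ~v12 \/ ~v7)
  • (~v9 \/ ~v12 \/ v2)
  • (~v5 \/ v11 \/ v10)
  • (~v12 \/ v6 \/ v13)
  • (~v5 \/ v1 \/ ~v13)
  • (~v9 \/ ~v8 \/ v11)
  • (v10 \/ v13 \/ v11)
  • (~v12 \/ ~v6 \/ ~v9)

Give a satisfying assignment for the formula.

v3 occurs only positively in the remaining clauses — set v3 = True.
v5 occurs only negated in the remaining clauses — set v5 = False.
Branch on v1: take v1 = True.
Try v2 = True.
The remaining clauses are satisfied by v4 = True, v6 = False, v7 = False, v8 = True, v9 = True, v10 = True, v11 = True, v12 = True, v13 = True.
Every clause has at least one true literal under this assignment.

v1 = T, v2 = T, v3 = T, v4 = T, v5 = F, v6 = F, v7 = F, v8 = T, v9 = T, v10 = T, v11 = T, v12 = T, v13 = T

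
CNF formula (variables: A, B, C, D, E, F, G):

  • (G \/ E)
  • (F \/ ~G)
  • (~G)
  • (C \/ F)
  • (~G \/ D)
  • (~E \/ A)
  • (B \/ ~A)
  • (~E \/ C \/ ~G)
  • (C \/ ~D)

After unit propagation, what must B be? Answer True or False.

True

(~G) stands alone — G = False.
(G \/ E) with G = False leaves only E, so E = True.
From (A \/ ~E) and E = True: A = True.
(B \/ ~A): since A = True, the clause reduces to (B). B = True.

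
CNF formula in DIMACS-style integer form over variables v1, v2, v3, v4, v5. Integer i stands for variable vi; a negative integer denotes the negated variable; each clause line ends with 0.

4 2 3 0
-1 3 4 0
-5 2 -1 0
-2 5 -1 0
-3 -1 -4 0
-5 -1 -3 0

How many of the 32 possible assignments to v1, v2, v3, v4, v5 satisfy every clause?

Case analysis on v1 and v3:
  v1=T, v3=T: remaining (v2,v4,v5) ∈ {(F,F,F)} — 1.
  v1=T, v3=F: remaining (v2,v4,v5) ∈ {(F,T,F); (T,T,T)} — 2.
  v1=F, v3=T: v2, v4, v5 free → 2^3 = 8.
  v1=F, v3=F: v5 free; 3 ways for (v2,v4) × 2^1 = 6.
Total: 1 + 2 + 8 + 6 = 17.

17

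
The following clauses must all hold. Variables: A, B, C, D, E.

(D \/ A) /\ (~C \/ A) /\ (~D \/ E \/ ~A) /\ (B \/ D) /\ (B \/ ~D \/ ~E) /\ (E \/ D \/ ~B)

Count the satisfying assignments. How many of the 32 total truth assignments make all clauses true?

The models are:
  A=0 B=0 C=0 D=1 E=0
  A=0 B=1 C=0 D=1 E=0
  A=0 B=1 C=0 D=1 E=1
  A=1 B=1 C=0 D=0 E=1
  A=1 B=1 C=0 D=1 E=1
  A=1 B=1 C=1 D=0 E=1
  A=1 B=1 C=1 D=1 E=1
Count: 7.

7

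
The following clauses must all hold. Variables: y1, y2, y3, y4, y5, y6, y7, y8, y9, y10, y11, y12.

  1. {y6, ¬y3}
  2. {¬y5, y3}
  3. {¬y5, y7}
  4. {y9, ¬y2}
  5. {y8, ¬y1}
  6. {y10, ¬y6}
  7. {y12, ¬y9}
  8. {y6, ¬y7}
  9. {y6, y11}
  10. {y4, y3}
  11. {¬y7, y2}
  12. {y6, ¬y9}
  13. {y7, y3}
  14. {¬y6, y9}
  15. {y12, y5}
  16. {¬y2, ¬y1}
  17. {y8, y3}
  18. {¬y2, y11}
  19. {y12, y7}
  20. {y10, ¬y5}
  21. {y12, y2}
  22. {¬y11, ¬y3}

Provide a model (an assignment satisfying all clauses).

y8 occurs only positively in the remaining clauses — set y8 = True.
y10 occurs only positively in the remaining clauses — set y10 = True.
Branch on y1: take y1 = True.
  then y2 is forced to False.
  then y7 is forced to False.
  then y5 is forced to False.
  then y3 is forced to True.
  then y6 is forced to True.
  then y9 is forced to True.
  then y12 is forced to True.
  then y11 is forced to False.
y4 is now unconstrained; take y4 = False.
Every clause has at least one true literal under this assignment.

y1=1, y2=0, y3=1, y4=0, y5=0, y6=1, y7=0, y8=1, y9=1, y10=1, y11=0, y12=1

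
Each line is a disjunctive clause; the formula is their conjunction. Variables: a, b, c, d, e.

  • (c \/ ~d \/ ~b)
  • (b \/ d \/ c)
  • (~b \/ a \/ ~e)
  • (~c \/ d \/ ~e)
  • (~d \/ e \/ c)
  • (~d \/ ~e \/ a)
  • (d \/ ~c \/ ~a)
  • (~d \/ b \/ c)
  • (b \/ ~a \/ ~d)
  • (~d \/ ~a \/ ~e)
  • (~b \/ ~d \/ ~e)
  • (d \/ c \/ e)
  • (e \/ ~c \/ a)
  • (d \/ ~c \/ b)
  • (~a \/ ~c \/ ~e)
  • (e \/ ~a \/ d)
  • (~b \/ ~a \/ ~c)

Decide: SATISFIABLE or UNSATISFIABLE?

SATISFIABLE

Try a = True.
Branch on b: take b = True.
  then c is forced to False.
  then d is forced to False.
  then e is forced to True.
Every clause has at least one true literal under this assignment.
So a = True  b = True  c = False  d = False  e = True is a satisfying assignment.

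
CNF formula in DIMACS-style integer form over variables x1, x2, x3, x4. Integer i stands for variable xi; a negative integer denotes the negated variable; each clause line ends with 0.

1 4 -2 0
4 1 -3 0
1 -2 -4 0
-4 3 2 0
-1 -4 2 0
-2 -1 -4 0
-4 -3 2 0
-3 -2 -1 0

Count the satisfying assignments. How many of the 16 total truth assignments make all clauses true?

Satisfying assignments:
  x1=0 x2=0 x3=0 x4=0
  x1=1 x2=0 x3=0 x4=0
  x1=1 x2=0 x3=1 x4=0
  x1=1 x2=1 x3=0 x4=0
That's 4 in total.

4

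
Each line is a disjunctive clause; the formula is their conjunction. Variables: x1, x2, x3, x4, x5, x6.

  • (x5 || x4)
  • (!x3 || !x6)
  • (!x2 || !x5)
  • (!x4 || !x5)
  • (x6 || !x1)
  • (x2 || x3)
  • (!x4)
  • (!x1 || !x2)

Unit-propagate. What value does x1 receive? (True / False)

Unit clause (!x4) sets x4 = False.
(x4 || x5) with x4 = False leaves only x5, so x5 = True.
From (!x2 || !x5) and x5 = True: x2 = False.
(x2 || x3): since x2 = False, the clause reduces to (x3). x3 = True.
(!x3 || !x6): since x3 = True, the clause reduces to (!x6). x6 = False.
(!x1 || x6): since x6 = False, the clause reduces to (!x1). x1 = False.

False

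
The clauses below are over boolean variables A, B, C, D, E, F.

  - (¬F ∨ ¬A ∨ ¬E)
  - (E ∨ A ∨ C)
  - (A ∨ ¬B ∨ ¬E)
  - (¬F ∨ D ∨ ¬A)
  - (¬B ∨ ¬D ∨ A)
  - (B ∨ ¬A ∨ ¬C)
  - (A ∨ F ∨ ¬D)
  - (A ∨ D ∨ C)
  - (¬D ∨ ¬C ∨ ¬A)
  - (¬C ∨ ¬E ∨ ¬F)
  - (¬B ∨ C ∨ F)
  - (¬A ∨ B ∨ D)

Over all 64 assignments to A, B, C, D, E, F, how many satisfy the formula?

13

Split on A, then C.
  A=T, C=T: remaining (B,D,E,F) ∈ {(T,F,F,F); (T,F,T,F)} — 2.
  A=T, C=F: remaining (B,D,E,F) ∈ {(F,T,F,F); (F,T,F,T); (F,T,T,F); (T,T,F,T)} — 4.
  A=F, C=T: 6 of the 16 assignments to (B,D,E,F) work.
  A=F, C=F: remaining (B,D,E,F) ∈ {(F,T,T,T)} — 1.
Total: 2 + 4 + 6 + 1 = 13.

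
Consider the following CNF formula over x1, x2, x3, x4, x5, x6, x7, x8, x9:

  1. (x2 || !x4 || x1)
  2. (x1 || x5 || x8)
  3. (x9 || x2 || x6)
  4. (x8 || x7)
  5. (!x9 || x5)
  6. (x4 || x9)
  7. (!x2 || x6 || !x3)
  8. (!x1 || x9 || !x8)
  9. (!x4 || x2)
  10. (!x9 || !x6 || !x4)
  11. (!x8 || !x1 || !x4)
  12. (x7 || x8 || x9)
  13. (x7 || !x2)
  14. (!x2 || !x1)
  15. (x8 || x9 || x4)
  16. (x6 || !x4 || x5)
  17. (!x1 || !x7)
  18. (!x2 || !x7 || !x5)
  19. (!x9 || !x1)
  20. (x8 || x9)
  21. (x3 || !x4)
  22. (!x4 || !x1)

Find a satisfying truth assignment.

x1 = False, x2 = False, x3 = False, x4 = False, x5 = True, x6 = False, x7 = False, x8 = True, x9 = True

Check each clause:
  1. (x2 || x1 || !x4) — !x4 is true.
  2. (x1 || x8 || x5) — x8 is true.
  3. (x9 || x6 || x2) — x9 is true.
  4. (x7 || x8) — x8 is true.
  5. (x5 || !x9) — x5 is true.
  6. (x4 || x9) — x9 is true.
  7. (x6 || !x3 || !x2) — !x3 is true.
  8. (!x8 || !x1 || x9) — x9 is true.
  9. (!x4 || x2) — !x4 is true.
  10. (!x6 || !x9 || !x4) — !x6 is true.
  11. (!x8 || !x4 || !x1) — !x4 is true.
  12. (x7 || x8 || x9) — x8 is true.
  13. (!x2 || x7) — !x2 is true.
  14. (!x2 || !x1) — !x2 is true.
  15. (x9 || x8 || x4) — x8 is true.
  16. (x6 || x5 || !x4) — !x4 is true.
  17. (!x7 || !x1) — !x7 is true.
  18. (!x2 || !x7 || !x5) — !x7 is true.
  19. (!x9 || !x1) — !x1 is true.
  20. (x8 || x9) — x8 is true.
  21. (x3 || !x4) — !x4 is true.
  22. (!x1 || !x4) — !x4 is true.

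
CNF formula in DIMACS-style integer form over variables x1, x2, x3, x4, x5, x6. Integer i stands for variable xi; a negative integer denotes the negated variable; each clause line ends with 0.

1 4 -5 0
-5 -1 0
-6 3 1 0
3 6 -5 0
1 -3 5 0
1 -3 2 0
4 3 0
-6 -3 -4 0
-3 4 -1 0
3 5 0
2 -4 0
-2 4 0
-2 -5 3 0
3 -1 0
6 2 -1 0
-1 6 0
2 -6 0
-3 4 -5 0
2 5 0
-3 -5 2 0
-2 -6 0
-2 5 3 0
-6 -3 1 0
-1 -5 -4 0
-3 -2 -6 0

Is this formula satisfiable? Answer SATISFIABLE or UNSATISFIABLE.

Try x1 = False.
Branch on x2: take x2 = True.
  then x4 is forced to True.
  then x6 is forced to False.
The remaining clauses are satisfied by x3 = True, x5 = True.
Every clause has at least one true literal under this assignment.
So x1=F  x2=T  x3=T  x4=T  x5=T  x6=F is a satisfying assignment.

SATISFIABLE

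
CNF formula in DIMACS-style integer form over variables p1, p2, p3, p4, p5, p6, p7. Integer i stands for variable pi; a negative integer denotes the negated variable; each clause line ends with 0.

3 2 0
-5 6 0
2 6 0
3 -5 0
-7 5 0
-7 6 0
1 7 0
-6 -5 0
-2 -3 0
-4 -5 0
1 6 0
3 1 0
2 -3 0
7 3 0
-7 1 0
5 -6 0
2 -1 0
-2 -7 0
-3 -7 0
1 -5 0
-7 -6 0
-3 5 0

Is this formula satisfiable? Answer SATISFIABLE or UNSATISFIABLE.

p3 = True:
  propagation gives p2=False; an empty clause results — contradiction.
p3 = False:
  propagation gives p2=True, p5=False, p7=False; an empty clause results — contradiction.
Every branch closes, so no satisfying assignment exists.

UNSATISFIABLE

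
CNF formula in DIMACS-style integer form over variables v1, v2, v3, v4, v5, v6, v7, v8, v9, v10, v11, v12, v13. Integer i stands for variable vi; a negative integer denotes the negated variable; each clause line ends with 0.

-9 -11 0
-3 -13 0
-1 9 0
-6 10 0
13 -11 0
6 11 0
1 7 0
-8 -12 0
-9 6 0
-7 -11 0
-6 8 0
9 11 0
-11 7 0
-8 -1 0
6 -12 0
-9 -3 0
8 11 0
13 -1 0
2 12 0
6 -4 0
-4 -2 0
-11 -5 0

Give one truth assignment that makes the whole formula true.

v1=F, v2=T, v3=F, v4=F, v5=F, v6=T, v7=T, v8=T, v9=T, v10=T, v11=F, v12=F, v13=F

Pure literal: v3 appears only negated; assign v3 = False.
Pure literal: v4 appears only negated; assign v4 = False.
Branch on v1: take v1 = False.
  then v7 is forced to True.
  then v11 is forced to False.
  then v6 is forced to True.
  then v10 is forced to True.
  then v8 is forced to True.
  then v12 is forced to False.
  then v9 is forced to True.
  then v2 is forced to True.
v5, v13 are now unconstrained; take v5 = False, v13 = False.
Every clause has at least one true literal under this assignment.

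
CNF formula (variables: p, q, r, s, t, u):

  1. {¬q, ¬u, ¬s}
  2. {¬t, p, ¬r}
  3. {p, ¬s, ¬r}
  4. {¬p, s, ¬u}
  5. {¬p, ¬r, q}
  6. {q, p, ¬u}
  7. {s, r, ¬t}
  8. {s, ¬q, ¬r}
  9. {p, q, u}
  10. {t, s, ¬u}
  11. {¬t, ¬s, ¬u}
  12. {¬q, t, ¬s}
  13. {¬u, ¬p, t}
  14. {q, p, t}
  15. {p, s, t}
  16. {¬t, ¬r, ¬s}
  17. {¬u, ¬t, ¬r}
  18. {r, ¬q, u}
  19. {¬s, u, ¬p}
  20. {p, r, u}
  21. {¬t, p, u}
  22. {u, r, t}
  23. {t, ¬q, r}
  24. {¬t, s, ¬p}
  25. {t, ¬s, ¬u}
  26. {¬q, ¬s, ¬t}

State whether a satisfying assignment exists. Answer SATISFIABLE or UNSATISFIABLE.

UNSATISFIABLE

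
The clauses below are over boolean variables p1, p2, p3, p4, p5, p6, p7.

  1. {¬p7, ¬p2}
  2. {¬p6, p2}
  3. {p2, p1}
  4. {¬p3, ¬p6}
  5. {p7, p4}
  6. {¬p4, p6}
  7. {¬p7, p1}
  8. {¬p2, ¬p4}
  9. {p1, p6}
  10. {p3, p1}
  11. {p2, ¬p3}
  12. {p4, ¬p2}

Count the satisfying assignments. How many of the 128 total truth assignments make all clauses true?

2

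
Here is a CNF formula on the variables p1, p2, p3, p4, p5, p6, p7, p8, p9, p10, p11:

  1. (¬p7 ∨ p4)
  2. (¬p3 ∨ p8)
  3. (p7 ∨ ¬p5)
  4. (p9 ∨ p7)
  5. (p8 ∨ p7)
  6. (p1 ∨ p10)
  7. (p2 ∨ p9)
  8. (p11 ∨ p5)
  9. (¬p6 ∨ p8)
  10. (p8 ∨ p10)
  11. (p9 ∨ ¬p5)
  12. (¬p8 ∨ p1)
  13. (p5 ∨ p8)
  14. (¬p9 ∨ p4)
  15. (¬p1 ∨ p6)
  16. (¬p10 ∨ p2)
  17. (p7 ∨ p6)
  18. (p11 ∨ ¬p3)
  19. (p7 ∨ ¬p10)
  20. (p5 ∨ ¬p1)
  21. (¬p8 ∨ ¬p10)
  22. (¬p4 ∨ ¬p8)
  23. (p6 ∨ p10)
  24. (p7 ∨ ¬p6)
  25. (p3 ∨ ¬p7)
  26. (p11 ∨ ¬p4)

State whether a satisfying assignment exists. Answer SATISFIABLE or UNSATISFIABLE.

UNSATISFIABLE

p7 = True:
  propagation gives p4=True, p8=False, p3=False; an empty clause results — contradiction.
p7 = False:
  propagation gives p5=False, p9=True, p8=True, p11=True; an empty clause results — contradiction.
Every branch closes, so no satisfying assignment exists.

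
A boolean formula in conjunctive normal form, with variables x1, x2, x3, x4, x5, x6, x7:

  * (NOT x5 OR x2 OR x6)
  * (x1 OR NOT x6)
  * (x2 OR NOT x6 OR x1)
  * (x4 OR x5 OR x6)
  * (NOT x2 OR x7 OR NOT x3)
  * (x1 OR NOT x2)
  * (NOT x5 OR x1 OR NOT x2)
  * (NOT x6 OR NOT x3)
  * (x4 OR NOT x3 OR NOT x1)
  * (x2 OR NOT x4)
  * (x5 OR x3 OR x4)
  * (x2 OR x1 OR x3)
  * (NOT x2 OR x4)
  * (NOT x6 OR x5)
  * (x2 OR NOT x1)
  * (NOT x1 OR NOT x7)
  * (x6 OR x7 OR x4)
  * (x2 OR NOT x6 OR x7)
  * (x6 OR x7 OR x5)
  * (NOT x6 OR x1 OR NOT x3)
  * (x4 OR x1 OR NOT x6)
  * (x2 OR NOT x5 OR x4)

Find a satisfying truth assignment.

x1=T, x2=T, x3=F, x4=T, x5=T, x6=F, x7=F

Check each clause:
  1. (NOT x5 OR x6 OR x2) — x2 is true.
  2. (NOT x6 OR x1) — x1 is true.
  3. (x1 OR x2 OR NOT x6) — x1 is true.
  4. (x5 OR x4 OR x6) — x4 is true.
  5. (x7 OR NOT x3 OR NOT x2) — NOT x3 is true.
  6. (NOT x2 OR x1) — x1 is true.
  7. (NOT x5 OR NOT x2 OR x1) — x1 is true.
  8. (NOT x6 OR NOT x3) — NOT x6 is true.
  9. (x4 OR NOT x3 OR NOT x1) — x4 is true.
  10. (x2 OR NOT x4) — x2 is true.
  11. (x3 OR x4 OR x5) — x4 is true.
  12. (x1 OR x2 OR x3) — x1 is true.
  13. (NOT x2 OR x4) — x4 is true.
  14. (x5 OR NOT x6) — NOT x6 is true.
  15. (x2 OR NOT x1) — x2 is true.
  16. (NOT x1 OR NOT x7) — NOT x7 is true.
  17. (x4 OR x7 OR x6) — x4 is true.
  18. (NOT x6 OR x7 OR x2) — x2 is true.
  19. (x7 OR x6 OR x5) — x5 is true.
  20. (NOT x3 OR NOT x6 OR x1) — x1 is true.
  21. (x1 OR NOT x6 OR x4) — x1 is true.
  22. (NOT x5 OR x4 OR x2) — x2 is true.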